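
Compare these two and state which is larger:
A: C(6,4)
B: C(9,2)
B

Explanation: A=C(6,4)=15, B=C(9,2)=36.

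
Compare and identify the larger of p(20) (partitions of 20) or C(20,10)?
Pentagonal recurrence p(n) = p(n−1) + p(n−2) − p(n−5) − p(n−7) + …: p(20) = p(19) + p(18) − p(15) − p(13) + p(8) + p(5) = 490 + 385 − 176 − 101 + 22 + 7 = 627; C(20,10) = 184,756.
Final answer: C(20,10)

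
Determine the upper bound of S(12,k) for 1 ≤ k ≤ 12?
1,379,400

Solution: Row S(12,k) for k = 1..12 (via S(n,k) = k·S(n−1,k) + S(n−1,k−1)): 1, 2,047, 86,526, 611,501, 1,379,400, 1,323,652, 627,396, 159,027, 22,275, 1,705, 66, 1. The row is unimodal; maximum at k = 5: 1,379,400.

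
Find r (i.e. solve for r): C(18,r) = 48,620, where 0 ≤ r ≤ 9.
9

Reasoning: C(18,r) is increasing for 0 ≤ r ≤ 9. Stepping up (C(18,r+1) = C(18,r)·(18−r)/(r+1)): C(18,1) = 18, C(18,2) = 153, C(18,3) = 816, C(18,4) = 3,060, C(18,5) = 8,568, C(18,6) = 18,564, C(18,7) = 31,824, C(18,8) = 43,758, C(18,9) = 48,620 ✓. So r = 9.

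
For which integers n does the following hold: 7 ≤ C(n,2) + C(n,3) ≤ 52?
C(3,2)+C(3,3)=4; C(4,2)+C(4,3)=10; C(5,2)+C(5,3)=20; C(6,2)+C(6,3)=35; C(7,2)+C(7,3)=56. So valid n = 4, 5, 6.
Final answer: 4, 5, 6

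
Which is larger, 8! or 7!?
8!

Explanation: 8!=40,320, 7!=5,040. 8! > 7!.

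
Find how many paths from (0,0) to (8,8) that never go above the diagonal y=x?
Counted by the Catalan number C_8: C_8 = C(16,8)/(8+1) = 12,870/9 = 1,430.

Answer: 1,430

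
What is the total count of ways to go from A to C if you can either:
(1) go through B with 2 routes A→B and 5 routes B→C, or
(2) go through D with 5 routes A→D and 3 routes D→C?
25

Explanation: Route via B: 2×5=10. Route via D: 5×3=15. Total: 25.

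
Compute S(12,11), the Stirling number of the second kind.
Using the Stirling recurrence: S(n,k) = k·S(n-1,k) + S(n-1,k-1)
S(12,11) = 11·S(11,11) + S(11,10)
         = 11·1 + 55
         = 11 + 55
         = 66

Answer: 66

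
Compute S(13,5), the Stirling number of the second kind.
Using the Stirling recurrence: S(n,k) = k·S(n-1,k) + S(n-1,k-1)
S(13,5) = 5·S(12,5) + S(12,4)
         = 5·1379400 + 611501
         = 6897000 + 611501
         = 7,508,501
Final answer: 7,508,501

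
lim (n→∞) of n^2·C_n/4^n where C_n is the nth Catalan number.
∞

Explanation: C_n ~ 4^n/(n^(3/2)√π), so n^2·C_n/4^n ~ n^(2 − 3/2)/√π → ∞.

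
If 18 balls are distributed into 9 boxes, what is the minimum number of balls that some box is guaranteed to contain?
2

Working:
Pigeonhole: ⌈18/9⌉ = 2.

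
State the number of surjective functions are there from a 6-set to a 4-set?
1,560

Solution: Onto functions = 4! × S(6,4)
First compute S(6,4) via recurrence:
Using the Stirling recurrence: S(n,k) = k·S(n-1,k) + S(n-1,k-1)
S(6,4) = 4·S(5,4) + S(5,3)
         = 4·10 + 25
         = 40 + 25
         = 65
Then: 24 × 65 = 1,560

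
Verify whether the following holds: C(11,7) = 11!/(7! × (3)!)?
False

Working:
The correct denominator is 7!×4!, giving C(11,7) = 330; the stated RHS is 11!/(7!×3!) = 1,320 ≠ 330, so the statement does not hold.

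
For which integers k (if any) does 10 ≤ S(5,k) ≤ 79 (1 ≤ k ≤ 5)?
2, 3, 4
S(5,1)=1; S(5,2)=15; S(5,3)=25; S(5,4)=10; S(5,5)=1. So valid k = 2, 3, 4.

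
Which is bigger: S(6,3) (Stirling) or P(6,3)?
P(6,3)

Solution: S(6,3) = 3·S(5,3) + S(5,2) = 3·25 + 15 = 90; P(6,3) = 120.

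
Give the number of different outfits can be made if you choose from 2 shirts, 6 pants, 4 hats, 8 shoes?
384

Explanation: By the multiplication principle: 2 × 6 × 4 × 8 = 384.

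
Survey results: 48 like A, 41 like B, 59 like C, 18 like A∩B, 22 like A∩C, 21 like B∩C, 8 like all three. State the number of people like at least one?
95

Working:
|A∪B∪C| = 48+41+59-18-22-21+8 = 95.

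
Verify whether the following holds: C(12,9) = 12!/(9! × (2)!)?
False

Explanation: The correct denominator is 9!×3!, giving C(12,9) = 220; the stated RHS is 12!/(9!×2!) = 660 ≠ 220, so the statement does not hold.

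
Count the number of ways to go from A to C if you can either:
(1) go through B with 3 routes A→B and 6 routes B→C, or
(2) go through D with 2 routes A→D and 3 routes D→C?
24

Explanation: Route via B: 3×6=18. Route via D: 2×3=6. Total: 24.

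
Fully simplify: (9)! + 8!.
403,200

(9)! + 8! = (9)·8! + 8! = (9+1)·8! = 10·8! = 403,200.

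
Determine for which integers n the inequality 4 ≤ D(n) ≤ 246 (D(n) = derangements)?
4, 5

Using D(n) = (n−1)[D(n−1) + D(n−2)] with D(1)=0, D(2)=1: D(3)=2; D(4)=9; D(5)=44; D(6)=265. So valid n = 4, 5.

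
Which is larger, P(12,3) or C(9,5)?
P(12,3)=1,320, C(9,5)=126.

Answer: P(12,3)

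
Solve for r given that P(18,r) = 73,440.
4

Solution: P(18,r) = 18·17·…·(18−r+1), a product of r factors. Multiplying down from 18: 18 = 18; 18·17 = 306; 18·17·16 = 4,896; 18·17·16·15 = 73,440 ✓ (4 factors). So r = 4.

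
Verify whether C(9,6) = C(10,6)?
False
LHS = C(9,6) = 84; RHS = C(10,6) = 210. 84 ≠ 210, so the statement does not hold.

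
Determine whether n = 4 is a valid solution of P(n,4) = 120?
No
P(4,4) = 4·3·2·1 = 24, which does not equal 120.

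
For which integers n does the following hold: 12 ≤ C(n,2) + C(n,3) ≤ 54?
5, 6

Solution: C(4,2)+C(4,3)=10; C(5,2)+C(5,3)=20; C(6,2)+C(6,3)=35; C(7,2)+C(7,3)=56. So valid n = 5, 6.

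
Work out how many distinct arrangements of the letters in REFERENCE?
7,560

Working:
Word has 9 letters (R=2, E=4, F=1, N=1, C=1). Arrangements: 9!/Π(k!) = 7,560.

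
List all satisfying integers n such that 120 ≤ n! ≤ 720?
n! is strictly increasing; 5! = 120 and 6! = 720, so valid n = 5, 6.
Final answer: 5, 6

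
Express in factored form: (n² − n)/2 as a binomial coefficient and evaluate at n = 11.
C(n,2); C(11,2) = 55

Explanation: (n² − n)/2 = n(n−1)/2 = C(n,2). At n = 11: C(11,2) = 55.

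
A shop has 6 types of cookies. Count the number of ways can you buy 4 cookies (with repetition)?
126

Working:
Stars and bars: C(4+6-1, 4) = C(9, 4) = 126.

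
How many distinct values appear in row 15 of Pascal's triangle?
8

Working:
Row 15 has entries C(15,0)..C(15,15); by symmetry C(15,k)=C(15,15-k), giving 8 distinct values.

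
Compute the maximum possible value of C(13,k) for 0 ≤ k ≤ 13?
1,716

Solution: Maximum at k = 6 or k = 7: C(13,6) = 1,716.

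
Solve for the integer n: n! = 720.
6

Working:
n! is strictly increasing. 4! = 24, 5! = 120, 6! = 720 ✓. So n = 6.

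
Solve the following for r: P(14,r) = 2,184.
3

Solution: P(14,r) = 14·13·…·(14−r+1), a product of r factors. Multiplying down from 14: 14 = 14; 14·13 = 182; 14·13·12 = 2,184 ✓ (3 factors). So r = 3.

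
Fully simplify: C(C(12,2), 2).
C(12,2) = 66, then C(66, 2) = 2,145.
Final answer: 2,145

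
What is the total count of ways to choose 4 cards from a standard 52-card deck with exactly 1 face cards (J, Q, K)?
118,560
12 face cards and 40 non-face cards: C(12,1) × C(40,3) = 12 × 9,880 = 118,560.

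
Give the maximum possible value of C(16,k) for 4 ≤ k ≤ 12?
12,870
C(16,k) is maximised at the centre of the row: C(16,8) = 12,870.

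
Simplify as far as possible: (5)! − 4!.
(5)! − 4! = (5)·4! − 4! = (5−1)·4! = 4·4! = 96.

Answer: 96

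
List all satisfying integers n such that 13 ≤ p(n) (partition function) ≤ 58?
Tabulating p(n) via p(n) = p(n−1) + p(n−2) − p(n−5) − p(n−7) + …: p(6)=11; p(7)=15; p(8)=22; p(9)=30; p(10)=42; p(11)=56; p(12)=77. So valid n = 7, 8, 9, 10, 11.

Answer: 7, 8, 9, 10, 11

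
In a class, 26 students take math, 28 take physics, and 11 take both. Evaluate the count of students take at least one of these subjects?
|A∪B| = |A|+|B|-|A∩B| = 26+28-11 = 43.

Answer: 43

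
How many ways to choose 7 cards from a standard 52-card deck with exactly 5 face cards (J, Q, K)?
617,760

Working:
12 face cards and 40 non-face cards: C(12,5) × C(40,2) = 792 × 780 = 617,760.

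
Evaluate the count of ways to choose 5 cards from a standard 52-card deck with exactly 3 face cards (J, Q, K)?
12 face cards and 40 non-face cards: C(12,3) × C(40,2) = 220 × 780 = 171,600.
Final answer: 171,600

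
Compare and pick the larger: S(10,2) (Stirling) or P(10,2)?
S(10,2)

Working:
S(10,2) = 2·S(9,2) + S(9,1) = 2·255 + 1 = 511; P(10,2) = 90.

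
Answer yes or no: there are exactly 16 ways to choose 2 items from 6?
No

Solution: C(6,2) = 15 ≠ 16.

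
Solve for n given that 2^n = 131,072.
17

131,072 = 1,024 × 128 = 2^10 × 2^7 = 2^17, so n = 17.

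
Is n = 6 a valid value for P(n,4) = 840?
No
P(6,4) = 6·5·4·3 = 360, which does not equal 840.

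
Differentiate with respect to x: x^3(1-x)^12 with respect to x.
3x^2(1-x)^12 - 12x^3(1-x)^11

Working:
Product rule: 3x^{2}(1-x)^{12} + x^3·(-12)(1-x)^{11}.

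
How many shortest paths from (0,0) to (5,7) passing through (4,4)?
280

Explanation: To (4,4): C(8,4)=70. From there: C(4,1)=4. Total: 280.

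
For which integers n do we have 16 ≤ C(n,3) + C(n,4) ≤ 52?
6

C(5,3)+C(5,4)=15; C(6,3)+C(6,4)=35; C(7,3)+C(7,4)=70. So valid n = 6.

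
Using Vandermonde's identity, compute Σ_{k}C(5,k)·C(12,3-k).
680

Reasoning: = C(5+12,3) = C(17,3) = 680.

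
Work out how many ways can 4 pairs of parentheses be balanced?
Using the Catalan number formula: C_n = C(2n, n) / (n+1)
C_4 = C(8, 4) / (4+1)
     = 70 / 5
     = 14
Final answer: 14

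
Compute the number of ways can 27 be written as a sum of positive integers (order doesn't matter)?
3,010
Pentagonal recurrence p(n) = p(n−1) + p(n−2) − p(n−5) − p(n−7) + …: p(27) = p(26) + p(25) − p(22) − p(20) + p(15) + p(12) − p(5) − p(1) = 2,436 + 1,958 − 1,002 − 627 + 176 + 77 − 7 − 1 = 3,010.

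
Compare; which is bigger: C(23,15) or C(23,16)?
C(23,15)

Working:
C(23,15)=490,314, C(23,16)=245,157.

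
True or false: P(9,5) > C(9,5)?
True
P(9,5) = 15,120 and C(9,5) = 126; P(n,r) = r! × C(n,r) so P > C whenever r ≥ 2.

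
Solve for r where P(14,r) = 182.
2

Explanation: P(14,r) = 14·13·…·(14−r+1), a product of r factors. Multiplying down from 14: 14 = 14; 14·13 = 182 ✓ (2 factors). So r = 2.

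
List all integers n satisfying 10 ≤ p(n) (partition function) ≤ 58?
Tabulating p(n) via p(n) = p(n−1) + p(n−2) − p(n−5) − p(n−7) + …: p(5)=7; p(6)=11; p(7)=15; p(8)=22; p(9)=30; p(10)=42; p(11)=56; p(12)=77. So valid n = 6, 7, 8, 9, 10, 11.
Final answer: 6, 7, 8, 9, 10, 11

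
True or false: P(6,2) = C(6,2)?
False

Reasoning: P(6,2) = 30 but C(6,2) = 15; they differ by a factor of 2! = 2, so the statement does not hold.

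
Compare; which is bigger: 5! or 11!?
5!=120, 11!=39,916,800. 11! > 5!.
Final answer: 11!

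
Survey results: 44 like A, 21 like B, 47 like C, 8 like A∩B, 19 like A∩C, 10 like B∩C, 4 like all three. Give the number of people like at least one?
79

Working:
|A∪B∪C| = 44+21+47-8-19-10+4 = 79.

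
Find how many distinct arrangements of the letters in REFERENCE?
7,560

Solution: Word has 9 letters (R=2, E=4, F=1, N=1, C=1). Arrangements: 9!/Π(k!) = 7,560.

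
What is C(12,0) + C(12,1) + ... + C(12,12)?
4,096
Sum of binomial coefficients = 2^12 = 4,096.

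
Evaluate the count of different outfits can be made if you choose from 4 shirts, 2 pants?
8

By the multiplication principle: 4 × 2 = 8.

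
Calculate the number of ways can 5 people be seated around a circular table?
24

Explanation: Circular arrangements: (5-1)! = 24.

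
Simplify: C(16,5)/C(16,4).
12/5

Working:
C(n,k+1)/C(n,k) = (n−k)/(k+1). Here (16−4)/(4+1) = 12/5 = 12/5.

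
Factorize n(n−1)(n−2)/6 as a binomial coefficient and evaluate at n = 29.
C(n,3); C(29,3) = 3,654

Solution: n(n−1)(n−2)/6 = n!/(3!(n−3)!) = C(n,3). At n = 29: C(29,3) = 3,654.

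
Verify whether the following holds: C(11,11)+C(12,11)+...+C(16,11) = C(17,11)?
Hockey stick identity gives Σ = C(17,12) = 6,188; RHS C(17,11) = 12,376.

Answer: False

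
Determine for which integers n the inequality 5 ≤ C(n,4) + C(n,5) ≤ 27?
5, 6

Solution: C(4,4)+C(4,5)=1; C(5,4)+C(5,5)=6; C(6,4)+C(6,5)=21; C(7,4)+C(7,5)=56. So valid n = 5, 6.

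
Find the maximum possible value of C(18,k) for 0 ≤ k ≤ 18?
Maximum at k = 9: C(18,9) = 48,620.
Final answer: 48,620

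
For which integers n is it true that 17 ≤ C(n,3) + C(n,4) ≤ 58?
C(5,3)+C(5,4)=15; C(6,3)+C(6,4)=35; C(7,3)+C(7,4)=70. So valid n = 6.

Answer: 6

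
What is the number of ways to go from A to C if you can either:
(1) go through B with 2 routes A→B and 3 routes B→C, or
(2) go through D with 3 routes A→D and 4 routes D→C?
Route via B: 2×3=6. Route via D: 3×4=12. Total: 18.

Answer: 18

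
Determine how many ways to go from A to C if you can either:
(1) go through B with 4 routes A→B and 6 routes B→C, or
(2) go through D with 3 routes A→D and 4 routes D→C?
36
Route via B: 4×6=24. Route via D: 3×4=12. Total: 36.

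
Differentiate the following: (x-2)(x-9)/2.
(2x - 11)/2
d/dx[(x-2)(x-9)] = (x-9) + (x-2) = 2x - 11. Dividing by 2 gives (2x - 11)/2.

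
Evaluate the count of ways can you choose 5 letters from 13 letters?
1,287

Solution: C(13,5) = 13! / (5! × (13-5)!)
         = 13! / (5! × 8!)
         = 1,287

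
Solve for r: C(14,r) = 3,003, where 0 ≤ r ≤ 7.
6
C(14,r) is increasing for 0 ≤ r ≤ 7. Stepping up (C(14,r+1) = C(14,r)·(14−r)/(r+1)): C(14,1) = 14, C(14,2) = 91, C(14,3) = 364, C(14,4) = 1,001, C(14,5) = 2,002, C(14,6) = 3,003 ✓. So r = 6.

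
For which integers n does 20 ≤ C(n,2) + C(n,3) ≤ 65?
5, 6, 7

Working:
C(4,2)+C(4,3)=10; C(5,2)+C(5,3)=20; C(6,2)+C(6,3)=35; C(7,2)+C(7,3)=56; C(8,2)+C(8,3)=84. So valid n = 5, 6, 7.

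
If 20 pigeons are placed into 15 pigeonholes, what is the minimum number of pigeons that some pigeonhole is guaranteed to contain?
Pigeonhole: ⌈20/15⌉ = 2.

Answer: 2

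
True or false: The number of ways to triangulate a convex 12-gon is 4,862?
False
Triangulations of a convex 12-gon are counted by the Catalan number C_10: C_10 = C(20,10)/(10+1) = 184,756/11 = 16,796.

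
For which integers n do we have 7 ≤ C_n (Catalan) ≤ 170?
4, 5, 6

Working:
C_3=5; C_4=14; C_5=42; C_6=132; C_7=429. So valid n = 4, 5, 6.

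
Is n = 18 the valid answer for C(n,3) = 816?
Yes

Explanation: C(18,3) = 18·17·16/3! = 4,896/6 = 816, which equals 816.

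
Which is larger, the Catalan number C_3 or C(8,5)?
C_3 = C(6,3)/(3+1) = 20/4 = 5; C(8,5) = 56.

Answer: C(8,5)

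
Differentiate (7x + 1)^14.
98(7x + 1)^13

Chain rule: 14(7x+1)^{13} × 7 = 98(7x+1)^{13}.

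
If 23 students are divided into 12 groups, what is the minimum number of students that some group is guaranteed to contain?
2

Reasoning: Pigeonhole: ⌈23/12⌉ = 2.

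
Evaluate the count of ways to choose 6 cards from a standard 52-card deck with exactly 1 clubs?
7,484,841

13 clubs and 39 non-clubs: C(13,1) × C(39,5) = 13 × 575757 = 7,484,841.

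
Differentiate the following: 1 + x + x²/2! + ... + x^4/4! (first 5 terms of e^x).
Differentiating term by term gives the first 4 terms of e^x.
Final answer: 1 + x + x²/2! + ... + x^3/3!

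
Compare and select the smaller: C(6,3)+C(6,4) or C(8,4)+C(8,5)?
C(6,3)+C(6,4)

Explanation: First=35, Second=126.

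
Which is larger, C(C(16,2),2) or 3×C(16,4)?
C(C(16,2),2)

Solution: C(C(16,2),2)=7,140, 3×C(16,4)=5,460.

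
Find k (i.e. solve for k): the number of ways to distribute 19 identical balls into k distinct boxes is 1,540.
4

Stars and bars: the count is C(19+k−1, k−1), increasing in k. k=2: C(20,1) = 20, k=3: C(21,2) = 210, k=4: C(22,3) = 1,540 ✓. So k = 4.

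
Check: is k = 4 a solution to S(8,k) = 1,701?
Yes

Solution: S(8,4) = 4·S(7,4) + S(7,3) = 4·350 + 301 = 1,701, which equals 1,701.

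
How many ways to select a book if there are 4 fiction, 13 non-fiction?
17

Working:
By the addition principle: 4 + 13 = 17.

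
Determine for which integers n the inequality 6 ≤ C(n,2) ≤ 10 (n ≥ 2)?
C(3,2)=3; C(4,2)=6; C(5,2)=10; C(6,2)=15. So valid n = 4, 5.

Answer: 4, 5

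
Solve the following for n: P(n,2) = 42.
7
P(n,2) = n(n−1) is increasing in n; n(n−1) ≈ (n−0.5)^2 = 42 gives n ≈ 7.0. Check: P(5,2) = 20, P(6,2) = 30, P(7,2) = 42 ✓. So n = 7.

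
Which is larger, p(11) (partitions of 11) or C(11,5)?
Pentagonal recurrence p(n) = p(n−1) + p(n−2) − p(n−5) − p(n−7) + …: p(11) = p(10) + p(9) − p(6) − p(4) = 42 + 30 − 11 − 5 = 56; C(11,5) = 462.

Answer: C(11,5)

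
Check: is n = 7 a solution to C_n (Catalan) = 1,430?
No

C_7 = C(14,7)/(7+1) = 3,432/8 = 429, which does not equal 1,430.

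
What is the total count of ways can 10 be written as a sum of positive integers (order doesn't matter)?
Pentagonal recurrence p(n) = p(n−1) + p(n−2) − p(n−5) − p(n−7) + …: p(10) = p(9) + p(8) − p(5) − p(3) = 30 + 22 − 7 − 3 = 42.
Final answer: 42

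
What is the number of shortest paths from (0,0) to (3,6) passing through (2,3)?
40

Explanation: To (2,3): C(5,2)=10. From there: C(4,1)=4. Total: 40.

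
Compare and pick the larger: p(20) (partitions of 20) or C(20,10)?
C(20,10)

Explanation: Pentagonal recurrence p(n) = p(n−1) + p(n−2) − p(n−5) − p(n−7) + …: p(20) = p(19) + p(18) − p(15) − p(13) + p(8) + p(5) = 490 + 385 − 176 − 101 + 22 + 7 = 627; C(20,10) = 184,756.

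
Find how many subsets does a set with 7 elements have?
128

Solution: Each element can be included or excluded: 2^7 = 128.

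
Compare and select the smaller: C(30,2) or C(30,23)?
C(30,2)
C(30,2)=435, C(30,23)=2,035,800.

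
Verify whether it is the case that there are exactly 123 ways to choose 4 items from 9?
False

Working:
C(9,4) = 126 ≠ 123.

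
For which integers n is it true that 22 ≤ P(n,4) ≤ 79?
P(3,4)=0; P(4,4)=24; P(5,4)=120. So valid n = 4.
Final answer: 4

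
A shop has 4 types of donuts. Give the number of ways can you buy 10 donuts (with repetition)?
Stars and bars: C(10+4-1, 10) = C(13, 10) = 286.
Final answer: 286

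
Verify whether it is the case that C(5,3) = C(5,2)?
True

Solution: Symmetry C(n,k) = C(n,n-k): C(5,3) = 10 and C(5,2) = 10. Both sides agree, so the statement holds.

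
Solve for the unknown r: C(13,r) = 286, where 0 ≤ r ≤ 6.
3

Working:
C(13,r) is increasing for 0 ≤ r ≤ 6. Stepping up (C(13,r+1) = C(13,r)·(13−r)/(r+1)): C(13,1) = 13, C(13,2) = 78, C(13,3) = 286 ✓. So r = 3.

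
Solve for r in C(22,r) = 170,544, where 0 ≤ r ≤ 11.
C(22,r) is increasing for 0 ≤ r ≤ 11. Stepping up (C(22,r+1) = C(22,r)·(22−r)/(r+1)): C(22,1) = 22, C(22,2) = 231, C(22,3) = 1,540, C(22,4) = 7,315, C(22,5) = 26,334, C(22,6) = 74,613, C(22,7) = 170,544 ✓. So r = 7.

Answer: 7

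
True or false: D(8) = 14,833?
True
Derangements of 8 elements: D(8) = (8-1)·[D(7) + D(6)] = 7·[1,854 + 265] = 14,833.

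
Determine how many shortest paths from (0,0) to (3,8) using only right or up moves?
165

Solution: Choose 3 rights from 11 moves: C(11,3) = 165.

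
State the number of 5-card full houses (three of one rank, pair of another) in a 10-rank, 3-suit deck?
270

Working:
Triple rank: 10. Triple suits: C(3,3)=1. Pair rank: 9. Pair suits: C(3,2)=3. Total: 270.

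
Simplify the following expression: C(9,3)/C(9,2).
C(n,k+1)/C(n,k) = (n−k)/(k+1). Here (9−2)/(2+1) = 7/3 = 7/3.
Final answer: 7/3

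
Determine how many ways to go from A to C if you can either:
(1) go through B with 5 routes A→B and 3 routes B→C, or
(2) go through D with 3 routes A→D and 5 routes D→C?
30

Explanation: Route via B: 5×3=15. Route via D: 3×5=15. Total: 30.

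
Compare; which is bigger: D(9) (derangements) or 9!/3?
D(9)

Reasoning: D(9) = (9-1)·[D(8) + D(7)] = 8·[14,833 + 1,854] = 133,496; 9!/3 = 362,880/3 = 120,960.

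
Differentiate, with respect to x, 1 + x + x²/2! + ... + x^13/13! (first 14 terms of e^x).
1 + x + x²/2! + ... + x^12/12!

Differentiating term by term gives the first 13 terms of e^x.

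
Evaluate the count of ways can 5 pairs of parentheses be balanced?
42

Explanation: Using the Catalan number formula: C_n = C(2n, n) / (n+1)
C_5 = C(10, 5) / (5+1)
     = 252 / 6
     = 42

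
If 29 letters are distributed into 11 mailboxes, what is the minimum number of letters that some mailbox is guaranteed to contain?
Pigeonhole: ⌈29/11⌉ = 3.
Final answer: 3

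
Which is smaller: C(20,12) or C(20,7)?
C(20,7)

Reasoning: C(20,12)=125,970, C(20,7)=77,520.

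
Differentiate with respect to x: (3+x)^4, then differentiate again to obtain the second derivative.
12(3+x)^2

Working:
First derivative: 4(3+x)^{3}. Second derivative: 4·3·(3+x)^{2} = 12(3+x)^{2}.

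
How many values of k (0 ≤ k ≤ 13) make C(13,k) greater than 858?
Row 13 is unimodal and symmetric about k=13/2. C(13,4)=715 ≤ 858; C(13,5)=1,287 > 858; by symmetry C(13,k) > 858 for k = 5..8. That's 8 - 5 + 1 = 4 values.
Final answer: 4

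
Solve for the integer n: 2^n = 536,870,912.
29

536,870,912 = 1,024 × 1,024 × 512 = 2^10 × 2^10 × 2^9 = 2^29, so n = 29.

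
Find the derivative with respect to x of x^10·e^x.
(10x^9 + x^10)e^x

Explanation: Product rule: d/dx[x^10]·e^x + x^10·d/dx[e^x] = 10x^{9}e^x + x^10e^x.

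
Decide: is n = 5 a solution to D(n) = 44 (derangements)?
Yes

D(5) = (5-1)·[D(4) + D(3)] = 4·[9 + 2] = 44, which equals 44.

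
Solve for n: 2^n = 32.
5

2^5 = 32, so n = 5.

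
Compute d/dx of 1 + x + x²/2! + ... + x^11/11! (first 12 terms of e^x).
1 + x + x²/2! + ... + x^10/10!

Working:
Differentiating term by term gives the first 11 terms of e^x.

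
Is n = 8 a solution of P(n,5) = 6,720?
Yes

Solution: P(8,5) = 8·7·6·5·4 = 6,720, which equals 6,720.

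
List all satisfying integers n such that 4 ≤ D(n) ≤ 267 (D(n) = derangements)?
4, 5, 6

Reasoning: Using D(n) = (n−1)[D(n−1) + D(n−2)] with D(1)=0, D(2)=1: D(3)=2; D(4)=9; D(5)=44; D(6)=265; D(7)=1,854. So valid n = 4, 5, 6.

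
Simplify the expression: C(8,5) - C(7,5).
C(8,5) - C(7,5) = C(7,4) = 35.

Answer: 35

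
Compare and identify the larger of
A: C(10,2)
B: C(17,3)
B

Explanation: A=C(10,2)=45, B=C(17,3)=680.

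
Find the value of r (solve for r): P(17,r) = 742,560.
5

Solution: P(17,r) = 17·16·…·(17−r+1), a product of r factors. Multiplying down from 17: 17 = 17; 17·16 = 272; 17·16·15 = 4,080; 17·16·15·14 = 57,120; 17·16·15·14·13 = 742,560 ✓ (5 factors). So r = 5.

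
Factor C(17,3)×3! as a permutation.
P(17,3)

Working:
C(17,3)×3! = [17!/(3!(14)!)]×3! = 17!/(14)! = P(17,3) = 4,080.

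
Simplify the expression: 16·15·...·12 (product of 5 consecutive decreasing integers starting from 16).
524,160
This is P(16,5) = 16!/(11)! = 524,160.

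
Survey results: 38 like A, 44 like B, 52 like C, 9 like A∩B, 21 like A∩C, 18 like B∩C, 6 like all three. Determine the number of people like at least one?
92

Working:
|A∪B∪C| = 38+44+52-9-21-18+6 = 92.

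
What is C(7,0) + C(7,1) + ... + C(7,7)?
128

Working:
Sum of binomial coefficients = 2^7 = 128.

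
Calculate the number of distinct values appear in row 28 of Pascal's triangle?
Row 28 has entries C(28,0)..C(28,28); by symmetry C(28,k)=C(28,28-k), giving 15 distinct values.

Answer: 15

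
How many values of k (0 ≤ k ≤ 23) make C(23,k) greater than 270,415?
8

Working:
Row 23 is unimodal and symmetric about k=23/2. C(23,7)=245,157 ≤ 270,415; C(23,8)=490,314 > 270,415; by symmetry C(23,k) > 270,415 for k = 8..15. That's 15 - 8 + 1 = 8 values.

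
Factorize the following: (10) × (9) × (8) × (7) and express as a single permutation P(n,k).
P(10,4) = 10!/(6)!

Working:
Product of 4 consecutive descending integers starting at 10: P(10,4) = 10!/6! = 5,040.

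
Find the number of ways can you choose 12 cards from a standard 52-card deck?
206,379,406,870

C(52,12) = 206,379,406,870.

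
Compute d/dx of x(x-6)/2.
(2x - 6)/2

Reasoning: d/dx[(x-0)(x-6)] = (x-6) + (x-0) = 2x - 6. Dividing by 2 gives (2x - 6)/2.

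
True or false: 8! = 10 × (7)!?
False

Reasoning: 8! = 8 × 7! = 40,320, but 10 × 7! = 50,400.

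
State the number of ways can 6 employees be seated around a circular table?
Circular arrangements: (6-1)! = 120.

Answer: 120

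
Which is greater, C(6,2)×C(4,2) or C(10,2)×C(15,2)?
C(10,2)×C(15,2)

C(6,2)×C(4,2)=90, C(10,2)×C(15,2)=4,725.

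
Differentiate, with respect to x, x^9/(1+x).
(9x^8(1+x) - x^9)/(1+x)²

Reasoning: Quotient rule: [9x^{8}(1+x) - x^9]/(1+x)².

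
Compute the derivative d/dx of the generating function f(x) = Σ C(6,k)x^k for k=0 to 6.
Σ k·C(6,k)x^(k-1) for k=1 to 6

Explanation: Term-by-term differentiation gives Σ k·C(6,k)x^{k-1} for k=1 to 6.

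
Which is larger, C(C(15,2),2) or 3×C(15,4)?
C(C(15,2),2)

C(C(15,2),2)=5,460, 3×C(15,4)=4,095.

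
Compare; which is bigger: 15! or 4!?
15!

15!=1,307,674,368,000, 4!=24. 15! > 4!.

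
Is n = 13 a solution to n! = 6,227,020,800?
13! = 13·12! = 13·479,001,600 = 6,227,020,800, which equals 6,227,020,800.
Final answer: Yes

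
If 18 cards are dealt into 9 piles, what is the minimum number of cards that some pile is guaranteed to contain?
2

Explanation: Pigeonhole: ⌈18/9⌉ = 2.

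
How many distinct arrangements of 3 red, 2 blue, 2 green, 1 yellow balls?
1,680

Solution: Multinomial: 8!/(3! × 2! × 2! × 1!) = 1,680.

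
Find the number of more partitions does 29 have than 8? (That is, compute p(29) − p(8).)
4,543

Pentagonal recurrence p(n) = p(n−1) + p(n−2) − p(n−5) − p(n−7) + …: p(29) = p(28) + p(27) − p(24) − p(22) + p(17) + p(14) − p(7) − p(3) = 3,718 + 3,010 − 1,575 − 1,002 + 297 + 135 − 15 − 3 = 4,565.
p(8) = p(7) + p(6) − p(3) − p(1) = 15 + 11 − 3 − 1 = 22.
Difference = 4,565 − 22 = 4,543.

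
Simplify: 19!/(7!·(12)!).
50,388

Reasoning: This is C(19,7) = 50,388.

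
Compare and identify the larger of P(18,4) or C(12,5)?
P(18,4)

Reasoning: P(18,4)=73,440, C(12,5)=792.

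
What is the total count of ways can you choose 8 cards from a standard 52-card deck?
752,538,150

Explanation: C(52,8) = 752,538,150.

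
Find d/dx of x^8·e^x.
(8x^7 + x^8)e^x
Product rule: d/dx[x^8]·e^x + x^8·d/dx[e^x] = 8x^{7}e^x + x^8e^x.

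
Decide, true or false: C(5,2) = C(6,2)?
LHS = C(5,2) = 10; RHS = C(6,2) = 15. 10 ≠ 15, so the statement does not hold.

Answer: False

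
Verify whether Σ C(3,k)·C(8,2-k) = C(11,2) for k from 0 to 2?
True

Working:
Vandermonde's identity gives C(11,2) = 55; RHS C(11,2) = 55.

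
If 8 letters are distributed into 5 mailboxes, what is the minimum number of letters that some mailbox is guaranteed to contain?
2

Solution: Pigeonhole: ⌈8/5⌉ = 2.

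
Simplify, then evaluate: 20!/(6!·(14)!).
This is C(20,6) = 38,760.

Answer: 38,760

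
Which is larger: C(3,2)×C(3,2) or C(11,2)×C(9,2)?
C(3,2)×C(3,2)=9, C(11,2)×C(9,2)=1,980.
Final answer: C(11,2)×C(9,2)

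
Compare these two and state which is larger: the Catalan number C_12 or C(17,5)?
C_12

Explanation: C_12 = C(24,12)/(12+1) = 2,704,156/13 = 208,012; C(17,5) = 6,188.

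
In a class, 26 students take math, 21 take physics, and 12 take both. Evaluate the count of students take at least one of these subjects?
|A∪B| = |A|+|B|-|A∩B| = 26+21-12 = 35.

Answer: 35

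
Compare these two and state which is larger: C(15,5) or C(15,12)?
C(15,5)
C(15,5)=3,003, C(15,12)=455.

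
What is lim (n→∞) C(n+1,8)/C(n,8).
1

Both numerator and denominator grow as n^8/8! for large n, so the ratio → 1.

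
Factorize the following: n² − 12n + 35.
Seek roots whose sum is 12 and product is 35: (5, 7). So n² − 12n + 35 = (n − 5)(n − 7).

Answer: (n − 5)(n − 7)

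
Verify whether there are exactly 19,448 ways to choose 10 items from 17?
C(17,10) = 19,448.
Final answer: True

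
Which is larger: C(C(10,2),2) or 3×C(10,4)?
C(C(10,2),2)=990, 3×C(10,4)=630.
Final answer: C(C(10,2),2)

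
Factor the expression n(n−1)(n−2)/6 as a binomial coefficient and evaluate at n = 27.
C(n,3); C(27,3) = 2,925
n(n−1)(n−2)/6 = n!/(3!(n−3)!) = C(n,3). At n = 27: C(27,3) = 2,925.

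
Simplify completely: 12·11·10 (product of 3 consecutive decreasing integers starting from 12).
This is P(12,3) = 12!/(9)! = 1,320.
Final answer: 1,320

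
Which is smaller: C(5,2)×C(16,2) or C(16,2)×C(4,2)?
C(16,2)×C(4,2)

C(5,2)×C(16,2)=1,200, C(16,2)×C(4,2)=720.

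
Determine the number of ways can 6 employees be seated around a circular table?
120

Solution: Circular arrangements: (6-1)! = 120.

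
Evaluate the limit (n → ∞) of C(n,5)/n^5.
C(n,5) ≈ n^5/5! for large n. Limit = 1/5! = 1/120.

Answer: 1/120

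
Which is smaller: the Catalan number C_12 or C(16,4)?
C(16,4)

C_12 = C(24,12)/(12+1) = 2,704,156/13 = 208,012; C(16,4) = 1,820.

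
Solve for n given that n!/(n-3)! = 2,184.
14

Working:
n!/(n-3)! = n×(n-1)×(n-2), a product of 3 consecutive integers ≈ (n−1)^3. 2,184^(1/3) + 1 ≈ 14.0; check n = 14: 14×13×12 = 2,184 ✓. So n = 14.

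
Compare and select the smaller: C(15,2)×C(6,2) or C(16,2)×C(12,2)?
C(15,2)×C(6,2)=1,575, C(16,2)×C(12,2)=7,920.

Answer: C(15,2)×C(6,2)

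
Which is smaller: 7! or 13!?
7!

Solution: 7!=5,040, 13!=6,227,020,800. 13! > 7!.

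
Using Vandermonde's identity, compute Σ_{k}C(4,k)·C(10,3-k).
= C(4+10,3) = C(14,3) = 364.

Answer: 364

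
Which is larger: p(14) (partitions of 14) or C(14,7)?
Pentagonal recurrence p(n) = p(n−1) + p(n−2) − p(n−5) − p(n−7) + …: p(14) = p(13) + p(12) − p(9) − p(7) + p(2) = 101 + 77 − 30 − 15 + 2 = 135; C(14,7) = 3,432.
Final answer: C(14,7)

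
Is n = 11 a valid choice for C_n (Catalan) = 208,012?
No

C_11 = C(22,11)/(11+1) = 705,432/12 = 58,786, which does not equal 208,012.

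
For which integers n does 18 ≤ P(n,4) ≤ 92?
4

Explanation: P(3,4)=0; P(4,4)=24; P(5,4)=120. So valid n = 4.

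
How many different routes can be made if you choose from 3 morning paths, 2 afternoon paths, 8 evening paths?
48
By the multiplication principle: 3 × 2 × 8 = 48.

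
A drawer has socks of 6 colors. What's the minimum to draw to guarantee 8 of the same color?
43

Reasoning: Worst case: 7 of each = 42. One more: 43.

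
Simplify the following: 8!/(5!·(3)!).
This is C(8,5) = 56.

Answer: 56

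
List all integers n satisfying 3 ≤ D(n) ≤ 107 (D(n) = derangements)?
4, 5

Reasoning: Using D(n) = (n−1)[D(n−1) + D(n−2)] with D(1)=0, D(2)=1: D(3)=2; D(4)=9; D(5)=44; D(6)=265. So valid n = 4, 5.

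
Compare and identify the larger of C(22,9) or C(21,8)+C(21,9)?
Equal
By Pascal's identity: C(22,9) = C(21,8)+C(21,9) = 497,420. Equal.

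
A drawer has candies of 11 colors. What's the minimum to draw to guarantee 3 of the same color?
23

Reasoning: Worst case: 2 of each = 22. One more: 23.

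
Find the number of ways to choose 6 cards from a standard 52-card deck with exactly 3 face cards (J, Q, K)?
2,173,600

Reasoning: 12 face cards and 40 non-face cards: C(12,3) × C(40,3) = 220 × 9,880 = 2,173,600.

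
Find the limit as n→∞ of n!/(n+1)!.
0

n!/(n+1)! = 1/[(n+1)] → 0 as n → ∞.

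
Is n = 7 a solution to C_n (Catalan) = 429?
Yes

C_7 = C(14,7)/(7+1) = 3,432/8 = 429, which equals 429.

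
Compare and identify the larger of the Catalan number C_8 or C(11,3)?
C_8

Reasoning: C_8 = C(16,8)/(8+1) = 12,870/9 = 1,430; C(11,3) = 165.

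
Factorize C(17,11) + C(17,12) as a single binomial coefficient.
By Pascal's identity: C(17,11) + C(17,12) = C(18,12) = 18,564.

Answer: C(18,12)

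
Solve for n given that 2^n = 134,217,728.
134,217,728 = 1,024 × 1,024 × 128 = 2^10 × 2^10 × 2^7 = 2^27, so n = 27.

Answer: 27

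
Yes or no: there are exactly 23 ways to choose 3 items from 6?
No

Explanation: C(6,3) = 20 ≠ 23.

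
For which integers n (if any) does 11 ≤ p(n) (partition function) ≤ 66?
Tabulating p(n) via p(n) = p(n−1) + p(n−2) − p(n−5) − p(n−7) + …: p(5)=7; p(6)=11; p(7)=15; p(8)=22; p(9)=30; p(10)=42; p(11)=56; p(12)=77. So valid n = 6, 7, 8, 9, 10, 11.
Final answer: 6, 7, 8, 9, 10, 11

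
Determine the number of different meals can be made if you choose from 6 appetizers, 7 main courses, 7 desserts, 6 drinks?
1,764

Solution: By the multiplication principle: 6 × 7 × 7 × 6 = 1,764.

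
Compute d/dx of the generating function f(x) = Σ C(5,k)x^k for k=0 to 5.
Σ k·C(5,k)x^(k-1) for k=1 to 5

Working:
Term-by-term differentiation gives Σ k·C(5,k)x^{k-1} for k=1 to 5.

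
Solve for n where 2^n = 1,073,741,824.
30

Working:
1,073,741,824 = 1,024 × 1,024 × 1,024 = 2^10 × 2^10 × 2^10 = 2^30, so n = 30.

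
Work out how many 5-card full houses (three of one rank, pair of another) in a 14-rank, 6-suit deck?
54,600

Triple rank: 14. Triple suits: C(6,3)=20. Pair rank: 13. Pair suits: C(6,2)=15. Total: 54,600.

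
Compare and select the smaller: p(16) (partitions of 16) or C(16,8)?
p(16)

Working:
Pentagonal recurrence p(n) = p(n−1) + p(n−2) − p(n−5) − p(n−7) + …: p(16) = p(15) + p(14) − p(11) − p(9) + p(4) + p(1) = 176 + 135 − 56 − 30 + 5 + 1 = 231; C(16,8) = 12,870.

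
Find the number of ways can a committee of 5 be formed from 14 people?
2,002

Reasoning: C(14,5) = 14! / (5! × (14-5)!)
         = 14! / (5! × 9!)
         = 2,002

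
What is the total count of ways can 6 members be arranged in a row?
720
Arrangements of 6 distinct objects: 6! = 720.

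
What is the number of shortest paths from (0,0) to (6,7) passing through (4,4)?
700

Explanation: To (4,4): C(8,4)=70. From there: C(5,2)=10. Total: 700.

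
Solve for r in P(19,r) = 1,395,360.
5
P(19,r) = 19·18·…·(19−r+1), a product of r factors. Multiplying down from 19: 19 = 19; 19·18 = 342; 19·18·17 = 5,814; 19·18·17·16 = 93,024; 19·18·17·16·15 = 1,395,360 ✓ (5 factors). So r = 5.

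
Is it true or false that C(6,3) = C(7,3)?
LHS = C(6,3) = 20; RHS = C(7,3) = 35. 20 ≠ 35, so the statement does not hold.

Answer: False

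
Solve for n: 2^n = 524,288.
19

524,288 = 1,024 × 512 = 2^10 × 2^9 = 2^19, so n = 19.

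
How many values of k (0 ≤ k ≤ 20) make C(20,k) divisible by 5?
Checking C(20,k) mod 5 for k = 0..20: divisible at k = 1, 2, 3, 4, 6, 7, 8, 9, 11, 12, 13, 14, 16, 17, 18, 19. That's 16 values.
Final answer: 16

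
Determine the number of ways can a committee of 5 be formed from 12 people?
792

Solution: C(12,5) = 12! / (5! × (12-5)!)
         = 12! / (5! × 7!)
         = 792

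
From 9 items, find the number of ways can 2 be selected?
36

C(9,2) = 9! / (2! × (9-2)!)
         = 9! / (2! × 7!)
         = 36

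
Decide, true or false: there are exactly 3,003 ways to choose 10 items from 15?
C(15,10) = 3,003.
Final answer: True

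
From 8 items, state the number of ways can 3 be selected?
56

C(8,3) = 8! / (3! × (8-3)!)
         = 8! / (3! × 5!)
         = 56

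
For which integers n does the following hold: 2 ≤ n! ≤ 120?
2, 3, 4, 5

n! is strictly increasing; 2! = 2 and 5! = 120, so valid n = 2, 3, 4, 5.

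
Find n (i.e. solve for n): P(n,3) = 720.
10

Reasoning: P(n,3) = n(n−1)(n−2) is increasing in n; n(n−1)(n−2) ≈ (n−1)^3 = 720 gives n ≈ 10.0. Check: P(8,3) = 336, P(9,3) = 504, P(10,3) = 720 ✓. So n = 10.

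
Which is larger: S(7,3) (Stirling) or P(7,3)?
S(7,3)
S(7,3) = 3·S(6,3) + S(6,2) = 3·90 + 31 = 301; P(7,3) = 210.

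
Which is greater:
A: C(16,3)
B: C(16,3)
Equal

Reasoning: A=C(16,3)=560, B=C(16,3)=560.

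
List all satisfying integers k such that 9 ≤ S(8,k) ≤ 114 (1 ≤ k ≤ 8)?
7

Reasoning: S(8,1)=1; S(8,2)=127; S(8,3)=966; S(8,4)=1,701; S(8,5)=1,050; S(8,6)=266; S(8,7)=28; S(8,8)=1. So valid k = 7.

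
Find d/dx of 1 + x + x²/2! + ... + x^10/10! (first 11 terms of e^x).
1 + x + x²/2! + ... + x^9/9!

Explanation: Differentiating term by term gives the first 10 terms of e^x.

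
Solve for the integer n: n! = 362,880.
9

Explanation: n! is strictly increasing. 7! = 5,040, 8! = 40,320, 9! = 362,880 ✓. So n = 9.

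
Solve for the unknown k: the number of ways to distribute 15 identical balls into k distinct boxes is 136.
Stars and bars: the count is C(15+k−1, k−1), increasing in k. k=2: C(16,1) = 16, k=3: C(17,2) = 136 ✓. So k = 3.

Answer: 3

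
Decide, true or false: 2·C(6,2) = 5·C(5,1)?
False
Absorption identity k·C(n,k) = n·C(n-1,k-1). LHS = 2·15 = 30; RHS = 5·5 = 25.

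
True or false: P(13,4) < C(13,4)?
False

P(13,4) = 17,160 and C(13,4) = 715; P(n,r) = r! × C(n,r) so P > C whenever r ≥ 2.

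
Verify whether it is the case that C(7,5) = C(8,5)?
False

LHS = C(7,5) = 21; RHS = C(8,5) = 56. 21 ≠ 56, so the statement does not hold.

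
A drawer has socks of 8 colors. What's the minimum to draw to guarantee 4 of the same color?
Worst case: 3 of each = 24. One more: 25.

Answer: 25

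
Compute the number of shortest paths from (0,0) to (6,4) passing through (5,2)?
63

Working:
To (5,2): C(7,5)=21. From there: C(3,1)=3. Total: 63.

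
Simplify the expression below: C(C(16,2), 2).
7,140
C(16,2) = 120, then C(120, 2) = 7,140.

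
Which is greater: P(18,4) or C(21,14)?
C(21,14)

Solution: P(18,4)=73,440, C(21,14)=116,280.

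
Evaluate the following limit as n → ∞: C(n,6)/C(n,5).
∞

C(n,6)/C(n,5) = (n-5)/6 → ∞ as n → ∞.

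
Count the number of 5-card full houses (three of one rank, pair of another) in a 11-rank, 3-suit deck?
330

Working:
Triple rank: 11. Triple suits: C(3,3)=1. Pair rank: 10. Pair suits: C(3,2)=3. Total: 330.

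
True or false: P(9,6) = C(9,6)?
P(9,6) = 60,480 but C(9,6) = 84; they differ by a factor of 6! = 720, so the statement does not hold.

Answer: False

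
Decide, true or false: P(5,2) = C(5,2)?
False

Working:
P(5,2) = 20 but C(5,2) = 10; they differ by a factor of 2! = 2, so the statement does not hold.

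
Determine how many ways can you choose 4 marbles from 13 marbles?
715

Explanation: C(13,4) = 13! / (4! × (13-4)!)
         = 13! / (4! × 9!)
         = 715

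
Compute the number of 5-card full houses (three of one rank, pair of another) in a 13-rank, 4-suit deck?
3,744

Triple rank: 13. Triple suits: C(4,3)=4. Pair rank: 12. Pair suits: C(4,2)=6. Total: 3,744.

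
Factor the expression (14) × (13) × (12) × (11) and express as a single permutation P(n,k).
Product of 4 consecutive descending integers starting at 14: P(14,4) = 14!/10! = 24,024.

Answer: P(14,4) = 14!/(10)!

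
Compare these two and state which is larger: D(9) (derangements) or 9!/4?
D(9) = (9-1)·[D(8) + D(7)] = 8·[14,833 + 1,854] = 133,496; 9!/4 = 362,880/4 = 90,720.

Answer: D(9)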